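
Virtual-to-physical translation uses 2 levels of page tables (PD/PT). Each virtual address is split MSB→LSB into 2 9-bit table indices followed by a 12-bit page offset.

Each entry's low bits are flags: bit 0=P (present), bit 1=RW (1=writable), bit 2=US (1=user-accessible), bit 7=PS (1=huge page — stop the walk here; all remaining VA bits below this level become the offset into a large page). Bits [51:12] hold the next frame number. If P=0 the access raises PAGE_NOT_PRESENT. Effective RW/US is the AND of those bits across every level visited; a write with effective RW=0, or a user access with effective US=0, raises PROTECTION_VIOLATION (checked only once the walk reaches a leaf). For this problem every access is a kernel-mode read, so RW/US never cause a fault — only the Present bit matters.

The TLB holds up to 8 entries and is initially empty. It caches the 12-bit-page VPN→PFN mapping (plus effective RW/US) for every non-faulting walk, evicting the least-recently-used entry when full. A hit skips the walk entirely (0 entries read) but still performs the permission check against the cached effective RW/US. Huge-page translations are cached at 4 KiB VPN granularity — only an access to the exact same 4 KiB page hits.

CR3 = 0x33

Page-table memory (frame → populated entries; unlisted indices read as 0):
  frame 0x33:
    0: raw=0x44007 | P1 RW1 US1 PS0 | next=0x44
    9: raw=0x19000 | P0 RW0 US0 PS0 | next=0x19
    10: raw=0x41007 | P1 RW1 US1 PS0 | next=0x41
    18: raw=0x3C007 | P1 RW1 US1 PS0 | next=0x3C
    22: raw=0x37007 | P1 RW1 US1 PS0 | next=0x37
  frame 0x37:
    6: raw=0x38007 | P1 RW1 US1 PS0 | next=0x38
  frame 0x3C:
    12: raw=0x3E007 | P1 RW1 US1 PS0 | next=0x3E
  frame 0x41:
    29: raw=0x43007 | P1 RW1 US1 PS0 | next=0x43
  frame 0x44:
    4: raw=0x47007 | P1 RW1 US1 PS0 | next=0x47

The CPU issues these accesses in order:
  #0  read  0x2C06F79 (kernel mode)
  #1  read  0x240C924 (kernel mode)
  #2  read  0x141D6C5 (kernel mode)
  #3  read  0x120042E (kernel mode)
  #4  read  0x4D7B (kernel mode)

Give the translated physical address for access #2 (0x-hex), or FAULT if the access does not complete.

Walk each access:
#0 VA=0x2C06F79 (r,kernel):
  lvl0: tbl 0x33, slot 22 ⇒ 0x37007 (P1/RW1/US1/PS0)
  lvl1: tbl 0x37, slot 6 ⇒ 0x38007 (P1/RW1/US1/PS0)
  ⇒ phys 0x38F79  [2 reads]
#1 VA=0x240C924 (r,kernel):
  lvl0: tbl 0x33, slot 18 ⇒ 0x3C007 (P1/RW1/US1/PS0)
  lvl1: tbl 0x3C, slot 12 ⇒ 0x3E007 (P1/RW1/US1/PS0)
  ⇒ phys 0x3E924  [2 reads]
#2 VA=0x141D6C5 (r,kernel):
  lvl0: tbl 0x33, slot 10 ⇒ 0x41007 (P1/RW1/US1/PS0)
  lvl1: tbl 0x41, slot 29 ⇒ 0x43007 (P1/RW1/US1/PS0)
  ⇒ phys 0x436C5  [2 reads]
#3 VA=0x120042E (r,kernel):
  lvl0: tbl 0x33, slot 9 ⇒ 0x19000 (P0/RW0/US0/PS0)
  ✗ PAGE_NOT_PRESENT  [1 reads]
#4 VA=0x4D7B (r,kernel):
  lvl0: tbl 0x33, slot 0 ⇒ 0x44007 (P1/RW1/US1/PS0)
  lvl1: tbl 0x44, slot 4 ⇒ 0x47007 (P1/RW1/US1/PS0)
  ⇒ phys 0x47D7B  [2 reads]

Access #2 PA: 0x436C5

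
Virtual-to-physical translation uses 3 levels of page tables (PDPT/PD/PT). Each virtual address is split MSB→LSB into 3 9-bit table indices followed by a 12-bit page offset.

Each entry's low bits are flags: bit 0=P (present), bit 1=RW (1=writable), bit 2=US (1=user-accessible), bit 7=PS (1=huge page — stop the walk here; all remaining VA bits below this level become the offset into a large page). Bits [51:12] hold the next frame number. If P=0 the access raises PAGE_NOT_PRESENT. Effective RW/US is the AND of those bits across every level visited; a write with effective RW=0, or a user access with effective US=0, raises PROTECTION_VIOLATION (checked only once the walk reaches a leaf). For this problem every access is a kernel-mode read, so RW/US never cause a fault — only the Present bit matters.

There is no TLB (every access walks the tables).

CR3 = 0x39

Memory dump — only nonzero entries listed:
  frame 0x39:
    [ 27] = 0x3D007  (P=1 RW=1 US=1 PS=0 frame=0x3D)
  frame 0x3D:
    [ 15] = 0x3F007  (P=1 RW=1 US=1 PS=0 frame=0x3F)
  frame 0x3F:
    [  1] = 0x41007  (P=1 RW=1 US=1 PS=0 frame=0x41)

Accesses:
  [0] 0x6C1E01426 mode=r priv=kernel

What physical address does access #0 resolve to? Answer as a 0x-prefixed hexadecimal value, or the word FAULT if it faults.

Trace:
#0 VA=0x6C1E01426 (r,kernel):
  L0 @0x39[27] → 0x3D007  P=1,RW=1,US=1,PS=0
  L1 @0x3D[15] → 0x3F007  P=1,RW=1,US=1,PS=0
  L2 @0x3F[1] → 0x41007  P=1,RW=1,US=1,PS=0
  ✓ 0x41426  — 3 lookups

Access #0 PA: 0x41426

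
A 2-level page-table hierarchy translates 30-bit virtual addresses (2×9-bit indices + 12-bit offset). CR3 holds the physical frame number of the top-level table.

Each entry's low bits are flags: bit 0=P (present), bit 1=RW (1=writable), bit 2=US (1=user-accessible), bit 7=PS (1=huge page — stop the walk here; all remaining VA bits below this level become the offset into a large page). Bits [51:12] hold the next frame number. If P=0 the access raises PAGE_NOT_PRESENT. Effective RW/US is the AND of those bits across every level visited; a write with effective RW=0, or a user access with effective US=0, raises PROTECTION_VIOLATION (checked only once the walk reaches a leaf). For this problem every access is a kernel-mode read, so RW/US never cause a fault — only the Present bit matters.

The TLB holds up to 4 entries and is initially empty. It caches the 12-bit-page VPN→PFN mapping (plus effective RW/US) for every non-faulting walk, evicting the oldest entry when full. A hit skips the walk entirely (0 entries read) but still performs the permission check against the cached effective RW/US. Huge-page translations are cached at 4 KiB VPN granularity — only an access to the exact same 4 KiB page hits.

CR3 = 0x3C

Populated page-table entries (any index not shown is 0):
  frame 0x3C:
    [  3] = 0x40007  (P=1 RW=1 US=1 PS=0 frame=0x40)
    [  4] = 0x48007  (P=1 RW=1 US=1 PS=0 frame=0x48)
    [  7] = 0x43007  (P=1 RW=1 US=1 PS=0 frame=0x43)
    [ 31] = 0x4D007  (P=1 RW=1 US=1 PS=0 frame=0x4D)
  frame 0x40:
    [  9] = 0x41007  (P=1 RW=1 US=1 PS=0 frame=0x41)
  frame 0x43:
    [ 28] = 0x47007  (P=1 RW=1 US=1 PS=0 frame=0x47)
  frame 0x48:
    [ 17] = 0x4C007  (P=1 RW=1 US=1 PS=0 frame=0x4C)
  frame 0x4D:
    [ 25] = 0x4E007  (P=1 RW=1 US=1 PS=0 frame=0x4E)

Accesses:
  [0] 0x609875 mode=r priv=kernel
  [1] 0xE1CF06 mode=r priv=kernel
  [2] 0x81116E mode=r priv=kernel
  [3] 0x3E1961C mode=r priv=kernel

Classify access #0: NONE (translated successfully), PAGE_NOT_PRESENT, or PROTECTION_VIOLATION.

Walk each access:
#0 VA=0x609875 (r,kernel):
  lvl0: tbl 0x3C, slot 3 ⇒ 0x40007 (P1/RW1/US1/PS0)
  lvl1: tbl 0x40, slot 9 ⇒ 0x41007 (P1/RW1/US1/PS0)
  ✓ 0x41875  — 2 lookups
#1 VA=0xE1CF06 (r,kernel):
  lvl0: tbl 0x3C, slot 7 ⇒ 0x43007 (P1/RW1/US1/PS0)
  lvl1: tbl 0x43, slot 28 ⇒ 0x47007 (P1/RW1/US1/PS0)
  ✓ 0x47F06  — 2 lookups
#2 VA=0x81116E (r,kernel):
  lvl0: tbl 0x3C, slot 4 ⇒ 0x48007 (P1/RW1/US1/PS0)
  lvl1: tbl 0x48, slot 17 ⇒ 0x4C007 (P1/RW1/US1/PS0)
  ✓ 0x4C16E  — 2 lookups
#3 VA=0x3E1961C (r,kernel):
  lvl0: tbl 0x3C, slot 31 ⇒ 0x4D007 (P1/RW1/US1/PS0)
  lvl1: tbl 0x4D, slot 25 ⇒ 0x4E007 (P1/RW1/US1/PS0)
  ✓ 0x4E61C  — 2 lookups

Access #0 fault: NONE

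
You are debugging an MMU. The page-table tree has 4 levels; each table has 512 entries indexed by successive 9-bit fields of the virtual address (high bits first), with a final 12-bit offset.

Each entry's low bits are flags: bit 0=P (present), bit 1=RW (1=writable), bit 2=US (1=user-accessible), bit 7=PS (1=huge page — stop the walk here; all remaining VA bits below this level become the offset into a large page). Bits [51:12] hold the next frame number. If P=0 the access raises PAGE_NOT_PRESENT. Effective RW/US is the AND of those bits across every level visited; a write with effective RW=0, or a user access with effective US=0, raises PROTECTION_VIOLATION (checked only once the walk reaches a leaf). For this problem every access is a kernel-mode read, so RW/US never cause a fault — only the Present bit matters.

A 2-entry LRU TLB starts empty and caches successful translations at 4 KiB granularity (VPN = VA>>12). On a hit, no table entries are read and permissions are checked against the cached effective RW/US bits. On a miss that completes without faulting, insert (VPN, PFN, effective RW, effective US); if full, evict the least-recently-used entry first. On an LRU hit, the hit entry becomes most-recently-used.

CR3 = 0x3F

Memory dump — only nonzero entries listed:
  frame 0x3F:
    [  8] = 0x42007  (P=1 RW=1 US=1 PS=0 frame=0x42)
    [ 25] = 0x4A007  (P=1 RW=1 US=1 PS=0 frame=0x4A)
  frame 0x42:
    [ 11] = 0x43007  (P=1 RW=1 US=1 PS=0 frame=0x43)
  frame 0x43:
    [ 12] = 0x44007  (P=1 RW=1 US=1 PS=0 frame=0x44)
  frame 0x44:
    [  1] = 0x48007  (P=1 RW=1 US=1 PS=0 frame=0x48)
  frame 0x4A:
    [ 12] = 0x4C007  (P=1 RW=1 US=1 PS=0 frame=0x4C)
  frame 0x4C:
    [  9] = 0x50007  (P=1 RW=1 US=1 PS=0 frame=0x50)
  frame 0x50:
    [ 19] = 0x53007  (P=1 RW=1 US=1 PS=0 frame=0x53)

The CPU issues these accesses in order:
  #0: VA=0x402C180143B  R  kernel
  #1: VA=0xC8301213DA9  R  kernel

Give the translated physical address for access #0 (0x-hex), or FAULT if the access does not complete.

Trace:
#0 VA=0x402C180143B (r,kernel):
  [0] read 0x3F idx=8: raw=0x42007 flags P=1 W=1 U=1 S=0
  [1] read 0x42 idx=11: raw=0x43007 flags P=1 W=1 U=1 S=0
  [2] read 0x43 idx=12: raw=0x44007 flags P=1 W=1 U=1 S=0
  [3] read 0x44 idx=1: raw=0x48007 flags P=1 W=1 U=1 S=0
  → PA=0x4843B  (4 entries read)
#1 VA=0xC8301213DA9 (r,kernel):
  [0] read 0x3F idx=25: raw=0x4A007 flags P=1 W=1 U=1 S=0
  [1] read 0x4A idx=12: raw=0x4C007 flags P=1 W=1 U=1 S=0
  [2] read 0x4C idx=9: raw=0x50007 flags P=1 W=1 U=1 S=0
  [3] read 0x50 idx=19: raw=0x53007 flags P=1 W=1 U=1 S=0
  → PA=0x53DA9  (4 entries read)

Access #0 PA: 0x4843B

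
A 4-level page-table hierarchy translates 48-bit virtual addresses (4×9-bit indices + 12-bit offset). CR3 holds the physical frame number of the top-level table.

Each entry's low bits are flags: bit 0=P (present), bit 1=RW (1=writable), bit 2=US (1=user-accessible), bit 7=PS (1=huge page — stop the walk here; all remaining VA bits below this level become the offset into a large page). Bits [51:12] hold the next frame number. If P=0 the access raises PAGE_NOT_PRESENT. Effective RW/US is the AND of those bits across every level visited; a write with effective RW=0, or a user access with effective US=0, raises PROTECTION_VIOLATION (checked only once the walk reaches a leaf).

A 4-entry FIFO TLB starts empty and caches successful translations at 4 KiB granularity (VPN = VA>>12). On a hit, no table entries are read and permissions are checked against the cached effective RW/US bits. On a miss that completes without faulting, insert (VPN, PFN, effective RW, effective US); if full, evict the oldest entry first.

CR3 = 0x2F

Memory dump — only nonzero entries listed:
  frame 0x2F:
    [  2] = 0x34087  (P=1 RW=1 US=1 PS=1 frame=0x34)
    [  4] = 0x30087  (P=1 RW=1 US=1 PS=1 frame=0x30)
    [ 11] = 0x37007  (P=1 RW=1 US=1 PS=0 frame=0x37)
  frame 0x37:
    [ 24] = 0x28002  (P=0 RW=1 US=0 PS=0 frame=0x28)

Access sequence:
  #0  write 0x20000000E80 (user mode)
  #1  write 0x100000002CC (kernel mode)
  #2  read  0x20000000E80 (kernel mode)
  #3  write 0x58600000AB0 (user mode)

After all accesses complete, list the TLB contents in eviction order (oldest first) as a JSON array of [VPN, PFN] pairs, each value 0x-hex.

Trace:
#0 VA=0x20000000E80 (w,user):
  lvl0: tbl 0x2F, slot 4 ⇒ 0x30087 (P1/RW1/US1/PS1)
  ✓ 0x30E80 (huge @L0)  — 1 lookups
#1 VA=0x100000002CC (w,kernel):
  lvl0: tbl 0x2F, slot 2 ⇒ 0x34087 (P1/RW1/US1/PS1)
  ✓ 0x342CC (huge @L0)  — 1 lookups
#2 VA=0x20000000E80 (r,kernel):
  TLB hit vpn=0x20000000 → PA=0x30E80
#3 VA=0x58600000AB0 (w,user):
  lvl0: tbl 0x2F, slot 11 ⇒ 0x37007 (P1/RW1/US1/PS0)
  lvl1: tbl 0x37, slot 24 ⇒ 0x28002 (P0/RW1/US0/PS0)
  ✗ PAGE_NOT_PRESENT  [2 reads]

TLB: [["0x20000000", "0x30"], ["0x10000000", "0x34"]]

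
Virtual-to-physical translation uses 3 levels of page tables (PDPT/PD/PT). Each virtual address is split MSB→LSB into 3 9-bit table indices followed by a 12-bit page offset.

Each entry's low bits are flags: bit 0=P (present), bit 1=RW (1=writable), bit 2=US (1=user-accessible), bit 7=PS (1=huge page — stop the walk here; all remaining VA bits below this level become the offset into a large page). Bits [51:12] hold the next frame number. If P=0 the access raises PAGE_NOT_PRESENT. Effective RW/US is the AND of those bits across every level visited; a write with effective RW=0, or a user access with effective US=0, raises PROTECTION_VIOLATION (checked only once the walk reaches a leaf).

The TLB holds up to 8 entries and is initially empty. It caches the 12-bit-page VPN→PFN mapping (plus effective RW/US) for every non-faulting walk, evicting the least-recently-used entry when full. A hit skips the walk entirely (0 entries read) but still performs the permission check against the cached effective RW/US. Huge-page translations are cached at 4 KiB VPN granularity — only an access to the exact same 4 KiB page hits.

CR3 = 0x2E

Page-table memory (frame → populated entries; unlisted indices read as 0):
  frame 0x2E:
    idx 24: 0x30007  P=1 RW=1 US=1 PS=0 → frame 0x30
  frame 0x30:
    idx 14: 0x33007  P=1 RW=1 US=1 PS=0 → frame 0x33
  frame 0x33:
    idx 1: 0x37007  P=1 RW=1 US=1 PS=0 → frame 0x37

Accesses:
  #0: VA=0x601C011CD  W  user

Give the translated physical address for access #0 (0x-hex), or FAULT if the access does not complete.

Walk each access:
#0 VA=0x601C011CD (w,user):
  lvl0: tbl 0x2E, slot 24 ⇒ 0x30007 (P1/RW1/US1/PS0)
  lvl1: tbl 0x30, slot 14 ⇒ 0x33007 (P1/RW1/US1/PS0)
  lvl2: tbl 0x33, slot 1 ⇒ 0x37007 (P1/RW1/US1/PS0)
  ⇒ phys 0x371CD  [3 reads]

Access #0 PA: 0x371CD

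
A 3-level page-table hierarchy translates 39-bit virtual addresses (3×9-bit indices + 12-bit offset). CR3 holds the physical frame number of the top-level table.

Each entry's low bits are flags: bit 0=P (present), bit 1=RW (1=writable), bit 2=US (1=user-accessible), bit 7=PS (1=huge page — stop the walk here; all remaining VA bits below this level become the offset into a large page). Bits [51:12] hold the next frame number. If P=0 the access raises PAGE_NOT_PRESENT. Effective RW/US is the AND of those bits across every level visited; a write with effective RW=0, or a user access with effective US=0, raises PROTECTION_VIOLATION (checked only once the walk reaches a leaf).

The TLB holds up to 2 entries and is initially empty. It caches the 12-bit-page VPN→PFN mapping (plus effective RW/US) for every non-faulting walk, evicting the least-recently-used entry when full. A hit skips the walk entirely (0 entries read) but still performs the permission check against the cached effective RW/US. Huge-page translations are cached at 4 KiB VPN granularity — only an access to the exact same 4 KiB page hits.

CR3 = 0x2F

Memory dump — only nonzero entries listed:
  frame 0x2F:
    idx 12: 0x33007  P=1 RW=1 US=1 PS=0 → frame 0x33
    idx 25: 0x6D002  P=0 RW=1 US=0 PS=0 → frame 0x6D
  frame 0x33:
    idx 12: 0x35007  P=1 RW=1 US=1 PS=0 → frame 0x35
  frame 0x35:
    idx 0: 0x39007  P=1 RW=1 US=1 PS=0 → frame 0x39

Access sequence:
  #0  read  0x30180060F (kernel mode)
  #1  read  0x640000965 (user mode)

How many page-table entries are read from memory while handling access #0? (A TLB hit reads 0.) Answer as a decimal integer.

Walk each access:
#0 VA=0x30180060F (r,kernel):
  lvl0: tbl 0x2F, slot 12 ⇒ 0x33007 (P1/RW1/US1/PS0)
  lvl1: tbl 0x33, slot 12 ⇒ 0x35007 (P1/RW1/US1/PS0)
  lvl2: tbl 0x35, slot 0 ⇒ 0x39007 (P1/RW1/US1/PS0)
  → PA=0x3960F  (3 entries read)
#1 VA=0x640000965 (r,user):
  lvl0: tbl 0x2F, slot 25 ⇒ 0x6D002 (P0/RW1/US0/PS0)
  → PAGE_NOT_PRESENT  (1 entries read)

Entries read for #0: 3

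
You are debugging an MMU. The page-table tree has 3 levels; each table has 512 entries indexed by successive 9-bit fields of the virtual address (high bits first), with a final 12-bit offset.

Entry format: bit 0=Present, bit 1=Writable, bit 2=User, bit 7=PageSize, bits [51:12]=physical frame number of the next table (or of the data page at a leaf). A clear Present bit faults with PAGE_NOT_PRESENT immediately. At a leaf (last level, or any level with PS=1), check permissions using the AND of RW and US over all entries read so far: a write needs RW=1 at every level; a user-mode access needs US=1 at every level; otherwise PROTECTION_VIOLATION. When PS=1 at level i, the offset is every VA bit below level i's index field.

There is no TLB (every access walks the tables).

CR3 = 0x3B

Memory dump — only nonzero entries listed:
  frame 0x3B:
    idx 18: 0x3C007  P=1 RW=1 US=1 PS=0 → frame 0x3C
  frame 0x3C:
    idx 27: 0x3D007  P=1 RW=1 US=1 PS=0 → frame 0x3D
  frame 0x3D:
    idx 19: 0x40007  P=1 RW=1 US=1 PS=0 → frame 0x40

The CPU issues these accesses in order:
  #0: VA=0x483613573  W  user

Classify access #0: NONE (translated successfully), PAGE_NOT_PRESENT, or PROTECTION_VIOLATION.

Trace:
#0 VA=0x483613573 (w,user):
  [0] read 0x3B idx=18: raw=0x3C007 flags P=1 W=1 U=1 S=0
  [1] read 0x3C idx=27: raw=0x3D007 flags P=1 W=1 U=1 S=0
  [2] read 0x3D idx=19: raw=0x40007 flags P=1 W=1 U=1 S=0
  → PA=0x40573  (3 entries read)

Access #0 fault: NONE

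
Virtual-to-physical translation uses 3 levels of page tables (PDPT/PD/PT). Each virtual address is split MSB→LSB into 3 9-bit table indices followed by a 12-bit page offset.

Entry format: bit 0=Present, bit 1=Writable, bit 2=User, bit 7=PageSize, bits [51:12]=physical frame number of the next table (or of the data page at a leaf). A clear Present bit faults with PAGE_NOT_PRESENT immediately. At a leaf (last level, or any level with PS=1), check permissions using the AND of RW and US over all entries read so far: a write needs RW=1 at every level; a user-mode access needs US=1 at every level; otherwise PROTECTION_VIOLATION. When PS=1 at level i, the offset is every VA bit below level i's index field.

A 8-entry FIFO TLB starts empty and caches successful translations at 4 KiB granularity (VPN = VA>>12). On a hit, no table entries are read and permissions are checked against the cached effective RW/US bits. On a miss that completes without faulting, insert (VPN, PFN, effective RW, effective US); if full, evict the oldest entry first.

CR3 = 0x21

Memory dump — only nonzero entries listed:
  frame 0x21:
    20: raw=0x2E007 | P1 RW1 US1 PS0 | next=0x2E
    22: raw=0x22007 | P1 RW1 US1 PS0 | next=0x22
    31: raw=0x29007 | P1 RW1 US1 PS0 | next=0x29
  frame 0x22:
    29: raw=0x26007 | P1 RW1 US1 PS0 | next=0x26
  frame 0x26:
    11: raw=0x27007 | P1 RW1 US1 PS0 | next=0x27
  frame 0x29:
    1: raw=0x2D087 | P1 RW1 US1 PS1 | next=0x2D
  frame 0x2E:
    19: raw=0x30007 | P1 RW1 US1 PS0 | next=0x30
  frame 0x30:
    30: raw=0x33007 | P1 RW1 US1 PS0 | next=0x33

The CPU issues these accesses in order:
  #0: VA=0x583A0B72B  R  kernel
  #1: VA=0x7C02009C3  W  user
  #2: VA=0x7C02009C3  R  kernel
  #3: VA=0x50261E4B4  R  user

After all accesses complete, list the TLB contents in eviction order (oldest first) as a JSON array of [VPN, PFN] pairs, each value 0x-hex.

Walk each access:
#0 VA=0x583A0B72B (r,kernel):
  [0] read 0x21 idx=22: raw=0x22007 flags P=1 W=1 U=1 S=0
  [1] read 0x22 idx=29: raw=0x26007 flags P=1 W=1 U=1 S=0
  [2] read 0x26 idx=11: raw=0x27007 flags P=1 W=1 U=1 S=0
  ✓ 0x2772B  — 3 lookups
#1 VA=0x7C02009C3 (w,user):
  [0] read 0x21 idx=31: raw=0x29007 flags P=1 W=1 U=1 S=0
  [1] read 0x29 idx=1: raw=0x2D087 flags P=1 W=1 U=1 S=1
  ✓ 0x2D9C3 (huge @L1)  — 2 lookups
#2 VA=0x7C02009C3 (r,kernel):
  TLB hit vpn=0x7C0200 → PA=0x2D9C3
#3 VA=0x50261E4B4 (r,user):
  [0] read 0x21 idx=20: raw=0x2E007 flags P=1 W=1 U=1 S=0
  [1] read 0x2E idx=19: raw=0x30007 flags P=1 W=1 U=1 S=0
  [2] read 0x30 idx=30: raw=0x33007 flags P=1 W=1 U=1 S=0
  ✓ 0x334B4  — 3 lookups

TLB: [["0x583A0B", "0x27"], ["0x7C0200", "0x2D"], ["0x50261E", "0x33"]]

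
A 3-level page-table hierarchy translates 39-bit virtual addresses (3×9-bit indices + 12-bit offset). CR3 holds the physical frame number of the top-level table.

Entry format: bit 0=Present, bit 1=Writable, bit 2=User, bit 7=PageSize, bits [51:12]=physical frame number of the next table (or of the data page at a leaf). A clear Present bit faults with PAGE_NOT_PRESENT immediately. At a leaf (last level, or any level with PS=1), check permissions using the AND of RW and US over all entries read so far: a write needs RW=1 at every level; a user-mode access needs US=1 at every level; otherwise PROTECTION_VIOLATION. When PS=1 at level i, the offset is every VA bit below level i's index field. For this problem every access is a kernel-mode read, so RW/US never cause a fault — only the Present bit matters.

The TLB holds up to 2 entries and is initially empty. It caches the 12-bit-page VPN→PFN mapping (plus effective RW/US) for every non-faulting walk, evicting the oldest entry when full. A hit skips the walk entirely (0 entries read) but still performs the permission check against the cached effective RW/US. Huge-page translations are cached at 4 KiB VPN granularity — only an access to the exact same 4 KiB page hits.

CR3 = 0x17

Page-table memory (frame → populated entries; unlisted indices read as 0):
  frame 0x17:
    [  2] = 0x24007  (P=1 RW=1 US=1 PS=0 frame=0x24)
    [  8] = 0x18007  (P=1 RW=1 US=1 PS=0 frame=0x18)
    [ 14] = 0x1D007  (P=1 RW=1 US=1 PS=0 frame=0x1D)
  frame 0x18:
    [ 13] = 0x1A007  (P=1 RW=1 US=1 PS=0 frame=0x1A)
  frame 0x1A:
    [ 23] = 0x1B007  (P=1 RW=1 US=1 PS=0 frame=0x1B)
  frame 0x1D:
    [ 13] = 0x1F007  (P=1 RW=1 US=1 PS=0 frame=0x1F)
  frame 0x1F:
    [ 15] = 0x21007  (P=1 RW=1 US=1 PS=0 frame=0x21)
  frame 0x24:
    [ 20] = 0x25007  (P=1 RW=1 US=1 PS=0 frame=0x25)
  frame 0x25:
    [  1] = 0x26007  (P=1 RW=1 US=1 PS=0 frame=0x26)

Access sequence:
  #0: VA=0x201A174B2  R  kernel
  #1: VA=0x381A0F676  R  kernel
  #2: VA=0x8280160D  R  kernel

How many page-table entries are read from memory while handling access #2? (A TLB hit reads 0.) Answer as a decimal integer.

Trace:
#0 VA=0x201A174B2 (r,kernel):
  [0] read 0x17 idx=8: raw=0x18007 flags P=1 W=1 U=1 S=0
  [1] read 0x18 idx=13: raw=0x1A007 flags P=1 W=1 U=1 S=0
  [2] read 0x1A idx=23: raw=0x1B007 flags P=1 W=1 U=1 S=0
  ⇒ phys 0x1B4B2  [3 reads]
#1 VA=0x381A0F676 (r,kernel):
  [0] read 0x17 idx=14: raw=0x1D007 flags P=1 W=1 U=1 S=0
  [1] read 0x1D idx=13: raw=0x1F007 flags P=1 W=1 U=1 S=0
  [2] read 0x1F idx=15: raw=0x21007 flags P=1 W=1 U=1 S=0
  ⇒ phys 0x21676  [3 reads]
#2 VA=0x8280160D (r,kernel):
  [0] read 0x17 idx=2: raw=0x24007 flags P=1 W=1 U=1 S=0
  [1] read 0x24 idx=20: raw=0x25007 flags P=1 W=1 U=1 S=0
  [2] read 0x25 idx=1: raw=0x26007 flags P=1 W=1 U=1 S=0
  ⇒ phys 0x2660D  [3 reads]

Entries read for #2: 3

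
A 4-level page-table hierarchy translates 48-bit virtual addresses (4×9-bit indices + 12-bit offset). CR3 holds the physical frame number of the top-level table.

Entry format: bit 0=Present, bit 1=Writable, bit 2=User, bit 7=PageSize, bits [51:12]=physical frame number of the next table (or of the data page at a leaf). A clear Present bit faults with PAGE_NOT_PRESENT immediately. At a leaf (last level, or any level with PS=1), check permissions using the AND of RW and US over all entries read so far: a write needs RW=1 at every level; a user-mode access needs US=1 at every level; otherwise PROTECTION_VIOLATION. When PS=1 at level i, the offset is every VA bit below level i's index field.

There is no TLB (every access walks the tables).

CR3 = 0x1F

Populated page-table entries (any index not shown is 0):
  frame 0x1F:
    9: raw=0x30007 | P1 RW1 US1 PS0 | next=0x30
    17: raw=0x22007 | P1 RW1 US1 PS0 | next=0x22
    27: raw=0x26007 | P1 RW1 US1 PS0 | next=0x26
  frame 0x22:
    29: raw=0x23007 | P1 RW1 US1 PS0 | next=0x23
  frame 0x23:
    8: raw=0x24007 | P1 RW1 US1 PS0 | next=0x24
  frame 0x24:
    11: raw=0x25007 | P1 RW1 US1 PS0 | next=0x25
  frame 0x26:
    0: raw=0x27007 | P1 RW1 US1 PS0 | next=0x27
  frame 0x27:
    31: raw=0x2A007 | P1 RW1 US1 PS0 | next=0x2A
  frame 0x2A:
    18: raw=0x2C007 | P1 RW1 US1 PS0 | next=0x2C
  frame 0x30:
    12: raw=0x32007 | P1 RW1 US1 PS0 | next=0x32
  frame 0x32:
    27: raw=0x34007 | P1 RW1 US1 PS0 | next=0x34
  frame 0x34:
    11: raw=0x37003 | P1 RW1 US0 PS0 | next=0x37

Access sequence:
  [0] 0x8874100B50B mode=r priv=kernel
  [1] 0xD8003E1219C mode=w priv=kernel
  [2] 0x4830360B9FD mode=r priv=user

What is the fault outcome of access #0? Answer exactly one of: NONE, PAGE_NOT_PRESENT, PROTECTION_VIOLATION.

Per-access translation:
#0 VA=0x8874100B50B (r,kernel):
  [0] read 0x1F idx=17: raw=0x22007 flags P=1 W=1 U=1 S=0
  [1] read 0x22 idx=29: raw=0x23007 flags P=1 W=1 U=1 S=0
  [2] read 0x23 idx=8: raw=0x24007 flags P=1 W=1 U=1 S=0
  [3] read 0x24 idx=11: raw=0x25007 flags P=1 W=1 U=1 S=0
  ⇒ phys 0x2550B  [4 reads]
#1 VA=0xD8003E1219C (w,kernel):
  [0] read 0x1F idx=27: raw=0x26007 flags P=1 W=1 U=1 S=0
  [1] read 0x26 idx=0: raw=0x27007 flags P=1 W=1 U=1 S=0
  [2] read 0x27 idx=31: raw=0x2A007 flags P=1 W=1 U=1 S=0
  [3] read 0x2A idx=18: raw=0x2C007 flags P=1 W=1 U=1 S=0
  ⇒ phys 0x2C19C  [4 reads]
#2 VA=0x4830360B9FD (r,user):
  [0] read 0x1F idx=9: raw=0x30007 flags P=1 W=1 U=1 S=0
  [1] read 0x30 idx=12: raw=0x32007 flags P=1 W=1 U=1 S=0
  [2] read 0x32 idx=27: raw=0x34007 flags P=1 W=1 U=1 S=0
  [3] read 0x34 idx=11: raw=0x37003 flags P=1 W=1 U=0 S=0
  → PROTECTION_VIOLATION  (4 entries read)

Access #0 fault: NONE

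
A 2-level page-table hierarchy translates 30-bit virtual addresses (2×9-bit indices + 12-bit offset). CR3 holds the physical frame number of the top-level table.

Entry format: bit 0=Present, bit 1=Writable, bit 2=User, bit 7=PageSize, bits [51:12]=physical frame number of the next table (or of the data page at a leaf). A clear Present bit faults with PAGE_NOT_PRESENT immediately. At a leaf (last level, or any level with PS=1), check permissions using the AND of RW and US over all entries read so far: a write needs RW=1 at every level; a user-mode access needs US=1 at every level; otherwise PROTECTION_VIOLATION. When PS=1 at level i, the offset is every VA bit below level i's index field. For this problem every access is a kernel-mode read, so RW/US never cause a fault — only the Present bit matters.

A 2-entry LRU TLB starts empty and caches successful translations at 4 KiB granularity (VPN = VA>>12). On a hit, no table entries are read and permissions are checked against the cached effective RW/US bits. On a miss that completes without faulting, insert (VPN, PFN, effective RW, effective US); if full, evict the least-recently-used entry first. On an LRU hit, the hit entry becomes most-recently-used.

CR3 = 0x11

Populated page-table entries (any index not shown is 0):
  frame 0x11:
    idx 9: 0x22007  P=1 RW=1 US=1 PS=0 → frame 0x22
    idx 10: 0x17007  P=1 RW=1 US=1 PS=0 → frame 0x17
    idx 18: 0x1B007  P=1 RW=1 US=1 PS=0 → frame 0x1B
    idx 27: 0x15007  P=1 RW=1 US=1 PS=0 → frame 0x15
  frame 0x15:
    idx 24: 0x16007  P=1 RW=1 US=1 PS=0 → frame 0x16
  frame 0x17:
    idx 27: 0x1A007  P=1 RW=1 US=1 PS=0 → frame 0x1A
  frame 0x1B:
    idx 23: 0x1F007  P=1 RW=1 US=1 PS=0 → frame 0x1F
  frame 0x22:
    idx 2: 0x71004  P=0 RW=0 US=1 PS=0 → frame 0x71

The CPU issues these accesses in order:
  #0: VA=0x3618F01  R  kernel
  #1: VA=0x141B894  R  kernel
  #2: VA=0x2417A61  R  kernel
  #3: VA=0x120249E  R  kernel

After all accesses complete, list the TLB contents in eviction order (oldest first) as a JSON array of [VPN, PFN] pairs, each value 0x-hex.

Trace:
#0 VA=0x3618F01 (r,kernel):
  L0: frame=0x11 idx=27 entry=0x15007 [P=1 RW=1 US=1 PS=0]
  L1: frame=0x15 idx=24 entry=0x16007 [P=1 RW=1 US=1 PS=0]
  → PA=0x16F01  (2 entries read)
#1 VA=0x141B894 (r,kernel):
  L0: frame=0x11 idx=10 entry=0x17007 [P=1 RW=1 US=1 PS=0]
  L1: frame=0x17 idx=27 entry=0x1A007 [P=1 RW=1 US=1 PS=0]
  → PA=0x1A894  (2 entries read)
#2 VA=0x2417A61 (r,kernel):
  L0: frame=0x11 idx=18 entry=0x1B007 [P=1 RW=1 US=1 PS=0]
  L1: frame=0x1B idx=23 entry=0x1F007 [P=1 RW=1 US=1 PS=0]
  → PA=0x1FA61  (2 entries read)
#3 VA=0x120249E (r,kernel):
  L0: frame=0x11 idx=9 entry=0x22007 [P=1 RW=1 US=1 PS=0]
  L1: frame=0x22 idx=2 entry=0x71004 [P=0 RW=0 US=1 PS=0]
  ✗ PAGE_NOT_PRESENT  [2 reads]

TLB: [["0x141B", "0x1A"], ["0x2417", "0x1F"]]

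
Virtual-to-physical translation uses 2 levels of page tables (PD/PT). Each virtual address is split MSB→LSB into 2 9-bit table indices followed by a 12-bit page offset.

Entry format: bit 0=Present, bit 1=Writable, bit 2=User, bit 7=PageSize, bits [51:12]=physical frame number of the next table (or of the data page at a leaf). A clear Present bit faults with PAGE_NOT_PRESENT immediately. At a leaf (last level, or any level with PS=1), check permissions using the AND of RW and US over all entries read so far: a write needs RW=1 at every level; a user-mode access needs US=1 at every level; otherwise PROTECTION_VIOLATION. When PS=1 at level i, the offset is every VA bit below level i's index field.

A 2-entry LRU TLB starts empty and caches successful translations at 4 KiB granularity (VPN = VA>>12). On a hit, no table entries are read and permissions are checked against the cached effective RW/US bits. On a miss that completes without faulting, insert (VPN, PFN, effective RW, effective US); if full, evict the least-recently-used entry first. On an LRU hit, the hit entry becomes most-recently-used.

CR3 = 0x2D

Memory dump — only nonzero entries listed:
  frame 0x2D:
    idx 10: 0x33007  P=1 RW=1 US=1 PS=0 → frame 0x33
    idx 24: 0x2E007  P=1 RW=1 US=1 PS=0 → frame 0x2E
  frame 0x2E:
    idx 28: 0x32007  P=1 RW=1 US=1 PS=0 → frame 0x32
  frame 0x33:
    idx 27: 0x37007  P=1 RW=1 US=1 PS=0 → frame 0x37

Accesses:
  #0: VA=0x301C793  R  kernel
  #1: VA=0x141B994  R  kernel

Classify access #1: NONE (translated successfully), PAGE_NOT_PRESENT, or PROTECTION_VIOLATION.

Per-access translation:
#0 VA=0x301C793 (r,kernel):
  L0: frame=0x2D idx=24 entry=0x2E007 [P=1 RW=1 US=1 PS=0]
  L1: frame=0x2E idx=28 entry=0x32007 [P=1 RW=1 US=1 PS=0]
  ⇒ phys 0x32793  [2 reads]
#1 VA=0x141B994 (r,kernel):
  L0: frame=0x2D idx=10 entry=0x33007 [P=1 RW=1 US=1 PS=0]
  L1: frame=0x33 idx=27 entry=0x37007 [P=1 RW=1 US=1 PS=0]
  ⇒ phys 0x37994  [2 reads]

Access #1 fault: NONE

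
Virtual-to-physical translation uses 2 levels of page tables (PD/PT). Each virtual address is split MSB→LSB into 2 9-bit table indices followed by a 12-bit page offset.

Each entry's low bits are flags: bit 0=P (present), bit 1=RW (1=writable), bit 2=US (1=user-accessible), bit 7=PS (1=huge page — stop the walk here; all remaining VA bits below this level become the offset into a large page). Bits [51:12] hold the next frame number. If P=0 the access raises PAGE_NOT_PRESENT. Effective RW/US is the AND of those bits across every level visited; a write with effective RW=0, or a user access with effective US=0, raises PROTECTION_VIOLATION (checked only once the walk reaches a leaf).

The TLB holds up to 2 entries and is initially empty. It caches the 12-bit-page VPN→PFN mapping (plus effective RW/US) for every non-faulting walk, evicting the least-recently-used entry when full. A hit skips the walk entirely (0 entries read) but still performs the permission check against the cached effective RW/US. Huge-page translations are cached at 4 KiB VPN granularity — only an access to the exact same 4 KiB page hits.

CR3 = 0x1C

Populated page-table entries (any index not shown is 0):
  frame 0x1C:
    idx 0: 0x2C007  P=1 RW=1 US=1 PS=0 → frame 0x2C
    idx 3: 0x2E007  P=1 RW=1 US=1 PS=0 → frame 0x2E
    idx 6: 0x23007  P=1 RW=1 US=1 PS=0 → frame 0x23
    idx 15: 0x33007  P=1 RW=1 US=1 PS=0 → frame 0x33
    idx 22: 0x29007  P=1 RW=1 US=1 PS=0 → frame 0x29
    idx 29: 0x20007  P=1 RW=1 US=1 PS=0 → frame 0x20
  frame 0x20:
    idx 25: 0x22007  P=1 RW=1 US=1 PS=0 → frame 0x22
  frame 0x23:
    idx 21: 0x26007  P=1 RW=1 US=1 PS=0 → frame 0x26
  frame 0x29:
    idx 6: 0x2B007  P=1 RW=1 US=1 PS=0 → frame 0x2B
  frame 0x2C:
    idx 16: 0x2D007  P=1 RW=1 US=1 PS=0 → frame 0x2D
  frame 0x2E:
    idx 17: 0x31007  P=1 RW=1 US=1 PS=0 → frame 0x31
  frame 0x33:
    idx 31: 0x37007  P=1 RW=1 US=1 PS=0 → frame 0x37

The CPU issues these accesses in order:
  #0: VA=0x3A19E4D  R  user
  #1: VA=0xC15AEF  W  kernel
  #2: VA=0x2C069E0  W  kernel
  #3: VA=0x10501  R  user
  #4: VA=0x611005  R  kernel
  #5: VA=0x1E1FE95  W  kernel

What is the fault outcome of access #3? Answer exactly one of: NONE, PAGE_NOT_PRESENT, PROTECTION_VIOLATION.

Per-access translation:
#0 VA=0x3A19E4D (r,user):
  [0] read 0x1C idx=29: raw=0x20007 flags P=1 W=1 U=1 S=0
  [1] read 0x20 idx=25: raw=0x22007 flags P=1 W=1 U=1 S=0
  ⇒ phys 0x22E4D  [2 reads]
#1 VA=0xC15AEF (w,kernel):
  [0] read 0x1C idx=6: raw=0x23007 flags P=1 W=1 U=1 S=0
  [1] read 0x23 idx=21: raw=0x26007 flags P=1 W=1 U=1 S=0
  ⇒ phys 0x26AEF  [2 reads]
#2 VA=0x2C069E0 (w,kernel):
  [0] read 0x1C idx=22: raw=0x29007 flags P=1 W=1 U=1 S=0
  [1] read 0x29 idx=6: raw=0x2B007 flags P=1 W=1 U=1 S=0
  ⇒ phys 0x2B9E0  [2 reads]
#3 VA=0x10501 (r,user):
  [0] read 0x1C idx=0: raw=0x2C007 flags P=1 W=1 U=1 S=0
  [1] read 0x2C idx=16: raw=0x2D007 flags P=1 W=1 U=1 S=0
  ⇒ phys 0x2D501  [2 reads]
#4 VA=0x611005 (r,kernel):
  [0] read 0x1C idx=3: raw=0x2E007 flags P=1 W=1 U=1 S=0
  [1] read 0x2E idx=17: raw=0x31007 flags P=1 W=1 U=1 S=0
  ⇒ phys 0x31005  [2 reads]
#5 VA=0x1E1FE95 (w,kernel):
  [0] read 0x1C idx=15: raw=0x33007 flags P=1 W=1 U=1 S=0
  [1] read 0x33 idx=31: raw=0x37007 flags P=1 W=1 U=1 S=0
  ⇒ phys 0x37E95  [2 reads]

Access #3 fault: NONE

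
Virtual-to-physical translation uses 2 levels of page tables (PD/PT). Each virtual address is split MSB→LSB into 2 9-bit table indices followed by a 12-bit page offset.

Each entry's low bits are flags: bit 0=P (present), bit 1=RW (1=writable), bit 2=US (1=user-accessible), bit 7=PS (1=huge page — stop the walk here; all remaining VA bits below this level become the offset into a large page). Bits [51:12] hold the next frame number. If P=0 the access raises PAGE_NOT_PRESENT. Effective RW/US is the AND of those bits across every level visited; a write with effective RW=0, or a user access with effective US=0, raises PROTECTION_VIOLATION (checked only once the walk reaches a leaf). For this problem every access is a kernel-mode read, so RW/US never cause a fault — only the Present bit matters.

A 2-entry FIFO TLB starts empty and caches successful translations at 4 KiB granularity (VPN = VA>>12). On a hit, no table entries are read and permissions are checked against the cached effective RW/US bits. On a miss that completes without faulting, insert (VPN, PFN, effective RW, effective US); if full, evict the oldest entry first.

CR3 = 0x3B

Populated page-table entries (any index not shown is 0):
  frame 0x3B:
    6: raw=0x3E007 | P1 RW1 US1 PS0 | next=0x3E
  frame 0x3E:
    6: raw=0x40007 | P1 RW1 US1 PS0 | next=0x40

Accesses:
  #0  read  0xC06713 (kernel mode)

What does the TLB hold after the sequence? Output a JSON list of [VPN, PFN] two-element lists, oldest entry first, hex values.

Trace:
#0 VA=0xC06713 (r,kernel):
  lvl0: tbl 0x3B, slot 6 ⇒ 0x3E007 (P1/RW1/US1/PS0)
  lvl1: tbl 0x3E, slot 6 ⇒ 0x40007 (P1/RW1/US1/PS0)
  → PA=0x40713  (2 entries read)

TLB: [["0xC06", "0x40"]]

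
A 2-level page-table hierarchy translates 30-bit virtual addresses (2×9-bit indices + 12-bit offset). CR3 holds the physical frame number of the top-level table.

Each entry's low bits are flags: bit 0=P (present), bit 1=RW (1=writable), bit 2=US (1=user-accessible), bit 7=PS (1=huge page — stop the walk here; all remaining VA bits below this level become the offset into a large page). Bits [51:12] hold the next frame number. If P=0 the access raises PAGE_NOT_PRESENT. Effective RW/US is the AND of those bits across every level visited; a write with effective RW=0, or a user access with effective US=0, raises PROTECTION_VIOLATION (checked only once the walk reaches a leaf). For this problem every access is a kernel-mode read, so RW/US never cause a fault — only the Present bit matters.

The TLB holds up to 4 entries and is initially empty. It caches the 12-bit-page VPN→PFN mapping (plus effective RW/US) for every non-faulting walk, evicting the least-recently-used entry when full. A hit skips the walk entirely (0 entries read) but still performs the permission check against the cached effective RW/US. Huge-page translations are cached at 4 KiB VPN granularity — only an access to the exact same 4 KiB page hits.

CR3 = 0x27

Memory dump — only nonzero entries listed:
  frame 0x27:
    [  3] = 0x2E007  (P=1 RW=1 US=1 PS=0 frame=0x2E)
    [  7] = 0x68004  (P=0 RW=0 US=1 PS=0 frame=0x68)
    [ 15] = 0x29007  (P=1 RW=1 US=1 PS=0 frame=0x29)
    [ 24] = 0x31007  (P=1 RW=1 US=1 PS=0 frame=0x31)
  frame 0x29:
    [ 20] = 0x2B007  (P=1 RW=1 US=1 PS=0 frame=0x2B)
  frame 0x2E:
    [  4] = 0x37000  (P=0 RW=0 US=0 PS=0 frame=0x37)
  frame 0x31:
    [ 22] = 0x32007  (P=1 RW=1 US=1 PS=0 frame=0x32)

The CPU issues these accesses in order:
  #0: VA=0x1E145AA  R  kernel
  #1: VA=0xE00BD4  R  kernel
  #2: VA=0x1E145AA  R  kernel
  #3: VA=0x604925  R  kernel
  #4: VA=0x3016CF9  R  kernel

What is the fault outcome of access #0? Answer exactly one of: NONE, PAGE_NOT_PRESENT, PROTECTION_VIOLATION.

Trace:
#0 VA=0x1E145AA (r,kernel):
  L0 @0x27[15] → 0x29007  P=1,RW=1,US=1,PS=0
  L1 @0x29[20] → 0x2B007  P=1,RW=1,US=1,PS=0
  ⇒ phys 0x2B5AA  [2 reads]
#1 VA=0xE00BD4 (r,kernel):
  L0 @0x27[7] → 0x68004  P=0,RW=0,US=1,PS=0
  → PAGE_NOT_PRESENT  (1 entries read)
#2 VA=0x1E145AA (r,kernel):
  TLB hit vpn=0x1E14 → PA=0x2B5AA
#3 VA=0x604925 (r,kernel):
  L0 @0x27[3] → 0x2E007  P=1,RW=1,US=1,PS=0
  L1 @0x2E[4] → 0x37000  P=0,RW=0,US=0,PS=0
  → PAGE_NOT_PRESENT  (2 entries read)
#4 VA=0x3016CF9 (r,kernel):
  L0 @0x27[24] → 0x31007  P=1,RW=1,US=1,PS=0
  L1 @0x31[22] → 0x32007  P=1,RW=1,US=1,PS=0
  ⇒ phys 0x32CF9  [2 reads]

Access #0 fault: NONE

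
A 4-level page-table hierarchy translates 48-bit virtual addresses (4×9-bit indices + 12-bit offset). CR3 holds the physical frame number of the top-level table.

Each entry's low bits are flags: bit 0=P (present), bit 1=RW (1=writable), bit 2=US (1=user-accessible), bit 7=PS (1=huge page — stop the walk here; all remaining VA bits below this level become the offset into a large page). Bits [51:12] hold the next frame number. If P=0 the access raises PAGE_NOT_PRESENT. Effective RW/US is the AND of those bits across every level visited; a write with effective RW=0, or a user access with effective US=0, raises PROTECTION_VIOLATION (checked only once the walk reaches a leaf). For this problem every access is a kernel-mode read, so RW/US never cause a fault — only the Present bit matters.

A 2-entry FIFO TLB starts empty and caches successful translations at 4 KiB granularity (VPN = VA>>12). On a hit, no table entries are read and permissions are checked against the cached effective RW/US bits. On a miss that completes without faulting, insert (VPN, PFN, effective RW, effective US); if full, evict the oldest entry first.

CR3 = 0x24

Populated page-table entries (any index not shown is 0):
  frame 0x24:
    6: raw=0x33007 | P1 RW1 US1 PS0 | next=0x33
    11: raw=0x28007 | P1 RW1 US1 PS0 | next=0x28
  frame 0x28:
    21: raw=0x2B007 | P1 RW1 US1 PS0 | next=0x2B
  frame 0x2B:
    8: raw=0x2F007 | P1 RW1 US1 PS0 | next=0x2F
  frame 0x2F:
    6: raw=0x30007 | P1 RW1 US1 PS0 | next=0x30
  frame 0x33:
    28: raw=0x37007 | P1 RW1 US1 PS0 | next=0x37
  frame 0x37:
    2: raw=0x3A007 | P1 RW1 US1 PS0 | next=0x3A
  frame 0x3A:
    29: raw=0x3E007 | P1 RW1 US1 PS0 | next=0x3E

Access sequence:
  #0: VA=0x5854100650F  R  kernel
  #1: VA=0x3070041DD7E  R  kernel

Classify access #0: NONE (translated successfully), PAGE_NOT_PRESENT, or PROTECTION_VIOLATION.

Trace:
#0 VA=0x5854100650F (r,kernel):
  L0 @0x24[11] → 0x28007  P=1,RW=1,US=1,PS=0
  L1 @0x28[21] → 0x2B007  P=1,RW=1,US=1,PS=0
  L2 @0x2B[8] → 0x2F007  P=1,RW=1,US=1,PS=0
  L3 @0x2F[6] → 0x30007  P=1,RW=1,US=1,PS=0
  → PA=0x3050F  (4 entries read)
#1 VA=0x3070041DD7E (r,kernel):
  L0 @0x24[6] → 0x33007  P=1,RW=1,US=1,PS=0
  L1 @0x33[28] → 0x37007  P=1,RW=1,US=1,PS=0
  L2 @0x37[2] → 0x3A007  P=1,RW=1,US=1,PS=0
  L3 @0x3A[29] → 0x3E007  P=1,RW=1,US=1,PS=0
  → PA=0x3ED7E  (4 entries read)

Access #0 fault: NONE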